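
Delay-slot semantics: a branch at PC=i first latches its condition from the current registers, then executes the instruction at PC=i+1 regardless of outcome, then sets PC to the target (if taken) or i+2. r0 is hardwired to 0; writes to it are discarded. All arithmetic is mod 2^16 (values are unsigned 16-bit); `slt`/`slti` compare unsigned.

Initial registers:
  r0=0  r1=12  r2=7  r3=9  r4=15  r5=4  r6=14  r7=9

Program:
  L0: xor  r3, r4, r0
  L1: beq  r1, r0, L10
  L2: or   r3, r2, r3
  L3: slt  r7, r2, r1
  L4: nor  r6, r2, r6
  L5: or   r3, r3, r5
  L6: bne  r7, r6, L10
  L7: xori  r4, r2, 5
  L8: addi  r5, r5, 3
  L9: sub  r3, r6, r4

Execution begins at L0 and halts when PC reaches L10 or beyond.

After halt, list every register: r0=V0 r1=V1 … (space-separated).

[0] xor  r3, r4, r0  →  {r0:0, r1:12, r2:7, r3:15, r4:15, r5:4, r6:14, r7:9}
[1] beq  r1, r0, L10  →  {r0:0, r1:12, r2:7, r3:15, r4:15, r5:4, r6:14, r7:9}  ⟨branch fallthrough⟩
[2] or   r3, r2, r3  →  {r0:0, r1:12, r2:7, r3:15, r4:15, r5:4, r6:14, r7:9}
[3] slt  r7, r2, r1  →  {r0:0, r1:12, r2:7, r3:15, r4:15, r5:4, r6:14, r7:1}
[4] nor  r6, r2, r6  →  {r0:0, r1:12, r2:7, r3:15, r4:15, r5:4, r6:65520, r7:1}
[5] or   r3, r3, r5  →  {r0:0, r1:12, r2:7, r3:15, r4:15, r5:4, r6:65520, r7:1}
[6] bne  r7, r6, L10  →  {r0:0, r1:12, r2:7, r3:15, r4:15, r5:4, r6:65520, r7:1}  ⟨branch taken⟩
[7] xori  r4, r2, 5  →  {r0:0, r1:12, r2:7, r3:15, r4:2, r5:4, r6:65520, r7:1}

r0=0 r1=12 r2=7 r3=15 r4=2 r5=4 r6=65520 r7=1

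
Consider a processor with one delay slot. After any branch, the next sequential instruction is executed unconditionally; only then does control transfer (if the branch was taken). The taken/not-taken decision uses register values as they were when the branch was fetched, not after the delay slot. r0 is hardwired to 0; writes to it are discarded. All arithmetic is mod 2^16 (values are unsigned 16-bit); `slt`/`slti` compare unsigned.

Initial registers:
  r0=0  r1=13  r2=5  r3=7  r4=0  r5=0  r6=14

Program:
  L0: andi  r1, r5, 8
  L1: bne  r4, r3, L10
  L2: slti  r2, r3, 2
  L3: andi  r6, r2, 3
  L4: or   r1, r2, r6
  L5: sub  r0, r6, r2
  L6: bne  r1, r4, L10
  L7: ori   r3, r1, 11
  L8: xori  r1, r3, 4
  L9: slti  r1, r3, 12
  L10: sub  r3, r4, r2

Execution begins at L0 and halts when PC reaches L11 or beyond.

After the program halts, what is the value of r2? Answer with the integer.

  step pc=0: andi  r1, r5, 8  regs=(0,0,5,7,0,0,14)
  step pc=1: bne  r4, r3, L10  cond=T  regs=(0,0,5,7,0,0,14)
  step pc=2: slti  r2, r3, 2  regs=(0,0,0,7,0,0,14)
  step pc=10: sub  r3, r4, r2  regs=(0,0,0,0,0,0,14)

0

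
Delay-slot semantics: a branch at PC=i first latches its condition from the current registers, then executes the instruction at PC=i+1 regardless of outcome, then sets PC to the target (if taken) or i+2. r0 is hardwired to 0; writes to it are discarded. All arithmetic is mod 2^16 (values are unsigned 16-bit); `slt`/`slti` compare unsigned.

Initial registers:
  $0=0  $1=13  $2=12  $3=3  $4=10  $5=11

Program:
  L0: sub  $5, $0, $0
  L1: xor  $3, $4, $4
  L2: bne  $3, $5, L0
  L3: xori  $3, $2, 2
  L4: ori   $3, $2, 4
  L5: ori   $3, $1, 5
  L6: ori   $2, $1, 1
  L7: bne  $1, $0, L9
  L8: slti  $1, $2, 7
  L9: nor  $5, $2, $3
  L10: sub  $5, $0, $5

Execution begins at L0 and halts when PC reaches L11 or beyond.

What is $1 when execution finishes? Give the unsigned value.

[0] sub  $5, $0, $0  →  {$0:0, $1:13, $2:12, $3:3, $4:10, $5:0}
[1] xor  $3, $4, $4  →  {$0:0, $1:13, $2:12, $3:0, $4:10, $5:0}
[2] bne  $3, $5, L0  →  {$0:0, $1:13, $2:12, $3:0, $4:10, $5:0}  ⟨branch fallthrough⟩
[3] xori  $3, $2, 2  →  {$0:0, $1:13, $2:12, $3:14, $4:10, $5:0}
[4] ori   $3, $2, 4  →  {$0:0, $1:13, $2:12, $3:12, $4:10, $5:0}
[5] ori   $3, $1, 5  →  {$0:0, $1:13, $2:12, $3:13, $4:10, $5:0}
[6] ori   $2, $1, 1  →  {$0:0, $1:13, $2:13, $3:13, $4:10, $5:0}
[7] bne  $1, $0, L9  →  {$0:0, $1:13, $2:13, $3:13, $4:10, $5:0}  ⟨branch taken⟩
[8] slti  $1, $2, 7  →  {$0:0, $1:0, $2:13, $3:13, $4:10, $5:0}
[9] nor  $5, $2, $3  →  {$0:0, $1:0, $2:13, $3:13, $4:10, $5:65522}
[10] sub  $5, $0, $5  →  {$0:0, $1:0, $2:13, $3:13, $4:10, $5:14}

0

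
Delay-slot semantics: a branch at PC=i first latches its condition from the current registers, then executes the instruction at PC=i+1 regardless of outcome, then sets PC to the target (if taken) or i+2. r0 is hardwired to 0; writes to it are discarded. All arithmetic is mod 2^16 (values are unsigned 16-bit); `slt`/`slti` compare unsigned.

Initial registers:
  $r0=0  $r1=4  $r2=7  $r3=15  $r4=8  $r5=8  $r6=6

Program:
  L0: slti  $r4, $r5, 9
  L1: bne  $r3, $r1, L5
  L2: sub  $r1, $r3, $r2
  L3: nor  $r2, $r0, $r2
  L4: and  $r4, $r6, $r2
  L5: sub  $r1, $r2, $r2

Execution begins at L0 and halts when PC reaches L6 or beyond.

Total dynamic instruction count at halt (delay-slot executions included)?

PC=0  slti  $r4, $r5, 9      | $r0=0 $r1=4 $r2=7 $r3=15 $r4=1 $r5=8 $r6=6
PC=1  bne  $r3, $r1, L5      | $r0=0 $r1=4 $r2=7 $r3=15 $r4=1 $r5=8 $r6=6  [TAKEN]
PC=2  sub  $r1, $r3, $r2     | $r0=0 $r1=8 $r2=7 $r3=15 $r4=1 $r5=8 $r6=6
PC=5  sub  $r1, $r2, $r2     | $r0=0 $r1=0 $r2=7 $r3=15 $r4=1 $r5=8 $r6=6

4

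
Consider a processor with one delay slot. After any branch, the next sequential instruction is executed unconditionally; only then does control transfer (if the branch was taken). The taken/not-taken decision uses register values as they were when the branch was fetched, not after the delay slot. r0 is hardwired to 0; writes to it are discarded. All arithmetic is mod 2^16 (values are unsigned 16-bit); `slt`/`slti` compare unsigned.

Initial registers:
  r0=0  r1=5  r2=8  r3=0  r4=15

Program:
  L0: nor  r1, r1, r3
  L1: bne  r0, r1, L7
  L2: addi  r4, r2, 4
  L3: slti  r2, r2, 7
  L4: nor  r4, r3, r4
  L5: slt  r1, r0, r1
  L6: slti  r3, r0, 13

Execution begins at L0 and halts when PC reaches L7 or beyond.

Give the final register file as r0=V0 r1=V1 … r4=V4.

r0=0 r1=65530 r2=8 r3=0 r4=12

#0 nor  r1, r1, r3 ; 0/65530/8/0/15
#1 bne  r0, r1, L7 ; 0/65530/8/0/15 ; →target
#2 addi  r4, r2, 4 ; 0/65530/8/0/12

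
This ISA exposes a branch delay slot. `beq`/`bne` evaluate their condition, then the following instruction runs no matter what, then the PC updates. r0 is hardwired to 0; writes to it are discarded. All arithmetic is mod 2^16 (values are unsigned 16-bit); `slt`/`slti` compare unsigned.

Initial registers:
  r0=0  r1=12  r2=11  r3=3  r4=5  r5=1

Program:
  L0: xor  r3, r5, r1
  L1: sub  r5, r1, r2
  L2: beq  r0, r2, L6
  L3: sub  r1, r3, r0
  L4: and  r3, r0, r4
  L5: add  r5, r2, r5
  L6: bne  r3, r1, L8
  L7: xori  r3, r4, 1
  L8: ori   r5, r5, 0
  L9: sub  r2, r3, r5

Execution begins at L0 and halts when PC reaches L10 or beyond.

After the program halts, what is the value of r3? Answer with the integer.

4

#0 xor  r3, r5, r1 ; 0/12/11/13/5/1
#1 sub  r5, r1, r2 ; 0/12/11/13/5/1
#2 beq  r0, r2, L6 ; 0/12/11/13/5/1 ; →fallthru
#3 sub  r1, r3, r0 ; 0/13/11/13/5/1
#4 and  r3, r0, r4 ; 0/13/11/0/5/1
#5 add  r5, r2, r5 ; 0/13/11/0/5/12
#6 bne  r3, r1, L8 ; 0/13/11/0/5/12 ; →target
#7 xori  r3, r4, 1 ; 0/13/11/4/5/12
#8 ori   r5, r5, 0 ; 0/13/11/4/5/12
#9 sub  r2, r3, r5 ; 0/13/65528/4/5/12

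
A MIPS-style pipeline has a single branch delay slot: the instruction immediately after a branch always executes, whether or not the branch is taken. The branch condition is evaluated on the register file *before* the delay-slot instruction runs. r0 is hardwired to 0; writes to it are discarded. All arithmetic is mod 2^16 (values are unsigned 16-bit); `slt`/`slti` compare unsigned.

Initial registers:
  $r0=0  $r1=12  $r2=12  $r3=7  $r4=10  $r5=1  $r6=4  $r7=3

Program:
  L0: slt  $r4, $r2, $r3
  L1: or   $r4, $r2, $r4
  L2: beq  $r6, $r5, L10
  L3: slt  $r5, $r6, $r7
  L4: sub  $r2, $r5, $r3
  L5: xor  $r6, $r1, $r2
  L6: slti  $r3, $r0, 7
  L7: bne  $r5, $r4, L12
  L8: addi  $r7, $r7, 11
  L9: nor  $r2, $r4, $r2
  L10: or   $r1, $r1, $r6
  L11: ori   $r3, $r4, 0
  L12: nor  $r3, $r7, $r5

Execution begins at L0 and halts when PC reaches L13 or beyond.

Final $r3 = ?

[0] slt  $r4, $r2, $r3  →  {$r0:0, $r1:12, $r2:12, $r3:7, $r4:0, $r5:1, $r6:4, $r7:3}
[1] or   $r4, $r2, $r4  →  {$r0:0, $r1:12, $r2:12, $r3:7, $r4:12, $r5:1, $r6:4, $r7:3}
[2] beq  $r6, $r5, L10  →  {$r0:0, $r1:12, $r2:12, $r3:7, $r4:12, $r5:1, $r6:4, $r7:3}  ⟨branch fallthrough⟩
[3] slt  $r5, $r6, $r7  →  {$r0:0, $r1:12, $r2:12, $r3:7, $r4:12, $r5:0, $r6:4, $r7:3}
[4] sub  $r2, $r5, $r3  →  {$r0:0, $r1:12, $r2:65529, $r3:7, $r4:12, $r5:0, $r6:4, $r7:3}
[5] xor  $r6, $r1, $r2  →  {$r0:0, $r1:12, $r2:65529, $r3:7, $r4:12, $r5:0, $r6:65525, $r7:3}
[6] slti  $r3, $r0, 7  →  {$r0:0, $r1:12, $r2:65529, $r3:1, $r4:12, $r5:0, $r6:65525, $r7:3}
[7] bne  $r5, $r4, L12  →  {$r0:0, $r1:12, $r2:65529, $r3:1, $r4:12, $r5:0, $r6:65525, $r7:3}  ⟨branch taken⟩
[8] addi  $r7, $r7, 11  →  {$r0:0, $r1:12, $r2:65529, $r3:1, $r4:12, $r5:0, $r6:65525, $r7:14}
[12] nor  $r3, $r7, $r5  →  {$r0:0, $r1:12, $r2:65529, $r3:65521, $r4:12, $r5:0, $r6:65525, $r7:14}

65521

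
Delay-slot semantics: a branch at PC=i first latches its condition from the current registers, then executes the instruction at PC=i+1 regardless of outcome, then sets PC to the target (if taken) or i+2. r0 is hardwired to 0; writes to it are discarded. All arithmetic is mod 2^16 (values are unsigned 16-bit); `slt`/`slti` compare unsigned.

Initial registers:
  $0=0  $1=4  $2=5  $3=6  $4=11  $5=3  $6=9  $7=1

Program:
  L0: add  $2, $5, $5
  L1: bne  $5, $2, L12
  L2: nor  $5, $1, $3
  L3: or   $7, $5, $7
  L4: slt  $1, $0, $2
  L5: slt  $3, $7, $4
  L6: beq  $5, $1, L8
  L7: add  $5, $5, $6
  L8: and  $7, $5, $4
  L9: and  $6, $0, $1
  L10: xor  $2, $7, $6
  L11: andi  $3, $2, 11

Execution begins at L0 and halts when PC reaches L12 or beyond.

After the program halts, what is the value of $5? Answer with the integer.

PC=0  add  $2, $5, $5        | $0=0 $1=4 $2=6 $3=6 $4=11 $5=3 $6=9 $7=1
PC=1  bne  $5, $2, L12       | $0=0 $1=4 $2=6 $3=6 $4=11 $5=3 $6=9 $7=1  [TAKEN]
PC=2  nor  $5, $1, $3        | $0=0 $1=4 $2=6 $3=6 $4=11 $5=65529 $6=9 $7=1

65529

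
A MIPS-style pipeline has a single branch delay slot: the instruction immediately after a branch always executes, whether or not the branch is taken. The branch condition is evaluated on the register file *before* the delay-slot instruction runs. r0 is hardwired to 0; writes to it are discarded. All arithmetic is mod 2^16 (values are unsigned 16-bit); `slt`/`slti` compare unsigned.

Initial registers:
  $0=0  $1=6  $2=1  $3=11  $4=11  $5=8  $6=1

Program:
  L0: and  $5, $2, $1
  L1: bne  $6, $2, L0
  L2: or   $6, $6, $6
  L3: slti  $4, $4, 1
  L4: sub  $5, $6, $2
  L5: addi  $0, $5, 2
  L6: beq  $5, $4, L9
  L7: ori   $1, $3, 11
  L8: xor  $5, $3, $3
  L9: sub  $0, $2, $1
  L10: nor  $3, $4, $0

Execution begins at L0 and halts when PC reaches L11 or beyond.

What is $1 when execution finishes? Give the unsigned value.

[0] and  $5, $2, $1  →  {$0:0, $1:6, $2:1, $3:11, $4:11, $5:0, $6:1}
[1] bne  $6, $2, L0  →  {$0:0, $1:6, $2:1, $3:11, $4:11, $5:0, $6:1}  ⟨branch fallthrough⟩
[2] or   $6, $6, $6  →  {$0:0, $1:6, $2:1, $3:11, $4:11, $5:0, $6:1}
[3] slti  $4, $4, 1  →  {$0:0, $1:6, $2:1, $3:11, $4:0, $5:0, $6:1}
[4] sub  $5, $6, $2  →  {$0:0, $1:6, $2:1, $3:11, $4:0, $5:0, $6:1}
[5] addi  $0, $5, 2  →  {$0:0, $1:6, $2:1, $3:11, $4:0, $5:0, $6:1}
[6] beq  $5, $4, L9  →  {$0:0, $1:6, $2:1, $3:11, $4:0, $5:0, $6:1}  ⟨branch taken⟩
[7] ori   $1, $3, 11  →  {$0:0, $1:11, $2:1, $3:11, $4:0, $5:0, $6:1}
[9] sub  $0, $2, $1  →  {$0:0, $1:11, $2:1, $3:11, $4:0, $5:0, $6:1}
[10] nor  $3, $4, $0  →  {$0:0, $1:11, $2:1, $3:65535, $4:0, $5:0, $6:1}

11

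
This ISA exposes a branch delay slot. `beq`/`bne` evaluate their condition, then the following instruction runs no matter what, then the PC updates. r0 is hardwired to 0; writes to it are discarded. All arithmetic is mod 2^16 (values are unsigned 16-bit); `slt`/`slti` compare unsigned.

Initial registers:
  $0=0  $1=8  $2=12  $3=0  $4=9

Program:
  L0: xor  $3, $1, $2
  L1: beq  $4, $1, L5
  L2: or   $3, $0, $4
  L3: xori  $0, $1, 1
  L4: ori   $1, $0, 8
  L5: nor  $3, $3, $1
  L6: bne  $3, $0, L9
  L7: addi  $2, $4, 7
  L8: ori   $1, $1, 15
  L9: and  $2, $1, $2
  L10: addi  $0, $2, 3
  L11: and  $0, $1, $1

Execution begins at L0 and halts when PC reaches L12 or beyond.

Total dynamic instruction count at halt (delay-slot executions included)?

11

[0] xor  $3, $1, $2  →  {$0:0, $1:8, $2:12, $3:4, $4:9}
[1] beq  $4, $1, L5  →  {$0:0, $1:8, $2:12, $3:4, $4:9}  ⟨branch fallthrough⟩
[2] or   $3, $0, $4  →  {$0:0, $1:8, $2:12, $3:9, $4:9}
[3] xori  $0, $1, 1  →  {$0:0, $1:8, $2:12, $3:9, $4:9}
[4] ori   $1, $0, 8  →  {$0:0, $1:8, $2:12, $3:9, $4:9}
[5] nor  $3, $3, $1  →  {$0:0, $1:8, $2:12, $3:65526, $4:9}
[6] bne  $3, $0, L9  →  {$0:0, $1:8, $2:12, $3:65526, $4:9}  ⟨branch taken⟩
[7] addi  $2, $4, 7  →  {$0:0, $1:8, $2:16, $3:65526, $4:9}
[9] and  $2, $1, $2  →  {$0:0, $1:8, $2:0, $3:65526, $4:9}
[10] addi  $0, $2, 3  →  {$0:0, $1:8, $2:0, $3:65526, $4:9}
[11] and  $0, $1, $1  →  {$0:0, $1:8, $2:0, $3:65526, $4:9}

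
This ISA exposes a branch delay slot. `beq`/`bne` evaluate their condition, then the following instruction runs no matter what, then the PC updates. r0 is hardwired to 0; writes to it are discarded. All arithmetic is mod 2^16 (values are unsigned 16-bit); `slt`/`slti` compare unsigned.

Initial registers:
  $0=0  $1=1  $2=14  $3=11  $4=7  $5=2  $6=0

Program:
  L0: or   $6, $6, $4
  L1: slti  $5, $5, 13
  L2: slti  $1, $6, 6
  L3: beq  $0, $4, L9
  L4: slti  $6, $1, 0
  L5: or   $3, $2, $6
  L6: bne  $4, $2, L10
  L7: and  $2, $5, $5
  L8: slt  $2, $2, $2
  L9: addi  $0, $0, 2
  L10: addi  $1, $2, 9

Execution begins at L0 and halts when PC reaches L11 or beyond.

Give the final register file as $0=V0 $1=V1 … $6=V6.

$0=0 $1=10 $2=1 $3=14 $4=7 $5=1 $6=0

[0] or   $6, $6, $4  →  {$0:0, $1:1, $2:14, $3:11, $4:7, $5:2, $6:7}
[1] slti  $5, $5, 13  →  {$0:0, $1:1, $2:14, $3:11, $4:7, $5:1, $6:7}
[2] slti  $1, $6, 6  →  {$0:0, $1:0, $2:14, $3:11, $4:7, $5:1, $6:7}
[3] beq  $0, $4, L9  →  {$0:0, $1:0, $2:14, $3:11, $4:7, $5:1, $6:7}  ⟨branch fallthrough⟩
[4] slti  $6, $1, 0  →  {$0:0, $1:0, $2:14, $3:11, $4:7, $5:1, $6:0}
[5] or   $3, $2, $6  →  {$0:0, $1:0, $2:14, $3:14, $4:7, $5:1, $6:0}
[6] bne  $4, $2, L10  →  {$0:0, $1:0, $2:14, $3:14, $4:7, $5:1, $6:0}  ⟨branch taken⟩
[7] and  $2, $5, $5  →  {$0:0, $1:0, $2:1, $3:14, $4:7, $5:1, $6:0}
[10] addi  $1, $2, 9  →  {$0:0, $1:10, $2:1, $3:14, $4:7, $5:1, $6:0}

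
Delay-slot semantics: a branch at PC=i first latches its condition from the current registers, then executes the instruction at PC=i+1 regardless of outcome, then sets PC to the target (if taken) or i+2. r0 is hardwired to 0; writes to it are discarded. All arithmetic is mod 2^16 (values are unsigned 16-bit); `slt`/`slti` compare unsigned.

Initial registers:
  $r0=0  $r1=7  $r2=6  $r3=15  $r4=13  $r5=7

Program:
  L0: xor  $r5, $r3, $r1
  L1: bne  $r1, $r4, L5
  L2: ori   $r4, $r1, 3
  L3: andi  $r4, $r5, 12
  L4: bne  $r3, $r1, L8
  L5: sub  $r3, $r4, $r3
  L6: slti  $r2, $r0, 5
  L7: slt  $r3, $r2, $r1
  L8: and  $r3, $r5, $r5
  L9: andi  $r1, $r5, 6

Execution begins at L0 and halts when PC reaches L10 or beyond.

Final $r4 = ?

  step pc=0: xor  $r5, $r3, $r1  regs=(0,7,6,15,13,8)
  step pc=1: bne  $r1, $r4, L5  cond=T  regs=(0,7,6,15,13,8)
  step pc=2: ori   $r4, $r1, 3  regs=(0,7,6,15,7,8)
  step pc=5: sub  $r3, $r4, $r3  regs=(0,7,6,65528,7,8)
  step pc=6: slti  $r2, $r0, 5  regs=(0,7,1,65528,7,8)
  step pc=7: slt  $r3, $r2, $r1  regs=(0,7,1,1,7,8)
  step pc=8: and  $r3, $r5, $r5  regs=(0,7,1,8,7,8)
  step pc=9: andi  $r1, $r5, 6  regs=(0,0,1,8,7,8)

7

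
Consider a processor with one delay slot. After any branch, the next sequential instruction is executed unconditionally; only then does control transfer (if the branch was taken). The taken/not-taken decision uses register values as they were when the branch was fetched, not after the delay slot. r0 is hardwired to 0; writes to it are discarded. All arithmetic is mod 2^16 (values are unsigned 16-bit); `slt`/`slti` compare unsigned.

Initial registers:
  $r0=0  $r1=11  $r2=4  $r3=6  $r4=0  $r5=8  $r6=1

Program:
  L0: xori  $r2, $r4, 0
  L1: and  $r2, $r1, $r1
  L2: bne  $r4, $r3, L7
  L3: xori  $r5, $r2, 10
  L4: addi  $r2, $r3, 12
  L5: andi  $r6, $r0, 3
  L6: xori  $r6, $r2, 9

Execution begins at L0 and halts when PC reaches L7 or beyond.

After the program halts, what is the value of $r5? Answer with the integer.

[0] xori  $r2, $r4, 0  →  {$r0:0, $r1:11, $r2:0, $r3:6, $r4:0, $r5:8, $r6:1}
[1] and  $r2, $r1, $r1  →  {$r0:0, $r1:11, $r2:11, $r3:6, $r4:0, $r5:8, $r6:1}
[2] bne  $r4, $r3, L7  →  {$r0:0, $r1:11, $r2:11, $r3:6, $r4:0, $r5:8, $r6:1}  ⟨branch taken⟩
[3] xori  $r5, $r2, 10  →  {$r0:0, $r1:11, $r2:11, $r3:6, $r4:0, $r5:1, $r6:1}

1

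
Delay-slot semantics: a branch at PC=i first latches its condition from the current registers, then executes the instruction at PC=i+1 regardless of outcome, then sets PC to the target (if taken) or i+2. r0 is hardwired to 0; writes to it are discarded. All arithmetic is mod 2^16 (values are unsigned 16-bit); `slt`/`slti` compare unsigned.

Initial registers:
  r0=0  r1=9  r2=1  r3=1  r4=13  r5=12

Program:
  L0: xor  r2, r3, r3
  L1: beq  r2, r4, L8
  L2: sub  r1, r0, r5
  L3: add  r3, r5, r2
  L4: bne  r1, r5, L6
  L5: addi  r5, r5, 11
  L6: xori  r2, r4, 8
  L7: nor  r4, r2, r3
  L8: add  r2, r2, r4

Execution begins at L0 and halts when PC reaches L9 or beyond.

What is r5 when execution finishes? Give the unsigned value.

  step pc=0: xor  r2, r3, r3  regs=(0,9,0,1,13,12)
  step pc=1: beq  r2, r4, L8  cond=F  regs=(0,9,0,1,13,12)
  step pc=2: sub  r1, r0, r5  regs=(0,65524,0,1,13,12)
  step pc=3: add  r3, r5, r2  regs=(0,65524,0,12,13,12)
  step pc=4: bne  r1, r5, L6  cond=T  regs=(0,65524,0,12,13,12)
  step pc=5: addi  r5, r5, 11  regs=(0,65524,0,12,13,23)
  step pc=6: xori  r2, r4, 8  regs=(0,65524,5,12,13,23)
  step pc=7: nor  r4, r2, r3  regs=(0,65524,5,12,65522,23)
  step pc=8: add  r2, r2, r4  regs=(0,65524,65527,12,65522,23)

23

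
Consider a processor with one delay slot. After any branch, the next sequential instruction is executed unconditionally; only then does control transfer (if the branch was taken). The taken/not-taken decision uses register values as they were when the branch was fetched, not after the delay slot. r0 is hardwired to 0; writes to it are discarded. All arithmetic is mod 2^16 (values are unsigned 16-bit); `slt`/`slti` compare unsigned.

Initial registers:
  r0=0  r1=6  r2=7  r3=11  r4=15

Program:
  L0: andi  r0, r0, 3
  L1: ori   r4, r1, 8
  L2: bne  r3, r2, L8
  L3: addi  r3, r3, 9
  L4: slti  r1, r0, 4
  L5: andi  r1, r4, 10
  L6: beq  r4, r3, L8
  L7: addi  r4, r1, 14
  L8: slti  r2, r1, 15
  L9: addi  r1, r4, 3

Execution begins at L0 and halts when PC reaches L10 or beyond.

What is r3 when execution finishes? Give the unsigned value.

20

#0 andi  r0, r0, 3 ; 0/6/7/11/15
#1 ori   r4, r1, 8 ; 0/6/7/11/14
#2 bne  r3, r2, L8 ; 0/6/7/11/14 ; →target
#3 addi  r3, r3, 9 ; 0/6/7/20/14
#8 slti  r2, r1, 15 ; 0/6/1/20/14
#9 addi  r1, r4, 3 ; 0/17/1/20/14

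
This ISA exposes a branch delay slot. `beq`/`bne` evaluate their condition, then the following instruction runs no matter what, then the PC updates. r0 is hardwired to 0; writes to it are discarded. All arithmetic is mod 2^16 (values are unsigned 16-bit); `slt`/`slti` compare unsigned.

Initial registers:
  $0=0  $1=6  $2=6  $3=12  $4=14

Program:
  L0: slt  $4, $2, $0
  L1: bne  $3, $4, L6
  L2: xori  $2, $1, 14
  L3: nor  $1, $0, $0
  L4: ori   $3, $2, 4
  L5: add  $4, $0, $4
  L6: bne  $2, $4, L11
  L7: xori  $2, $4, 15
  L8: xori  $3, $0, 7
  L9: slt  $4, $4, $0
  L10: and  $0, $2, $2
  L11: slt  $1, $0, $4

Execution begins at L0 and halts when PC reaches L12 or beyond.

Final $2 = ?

#0 slt  $4, $2, $0 ; 0/6/6/12/0
#1 bne  $3, $4, L6 ; 0/6/6/12/0 ; →target
#2 xori  $2, $1, 14 ; 0/6/8/12/0
#6 bne  $2, $4, L11 ; 0/6/8/12/0 ; →target
#7 xori  $2, $4, 15 ; 0/6/15/12/0
#11 slt  $1, $0, $4 ; 0/0/15/12/0

15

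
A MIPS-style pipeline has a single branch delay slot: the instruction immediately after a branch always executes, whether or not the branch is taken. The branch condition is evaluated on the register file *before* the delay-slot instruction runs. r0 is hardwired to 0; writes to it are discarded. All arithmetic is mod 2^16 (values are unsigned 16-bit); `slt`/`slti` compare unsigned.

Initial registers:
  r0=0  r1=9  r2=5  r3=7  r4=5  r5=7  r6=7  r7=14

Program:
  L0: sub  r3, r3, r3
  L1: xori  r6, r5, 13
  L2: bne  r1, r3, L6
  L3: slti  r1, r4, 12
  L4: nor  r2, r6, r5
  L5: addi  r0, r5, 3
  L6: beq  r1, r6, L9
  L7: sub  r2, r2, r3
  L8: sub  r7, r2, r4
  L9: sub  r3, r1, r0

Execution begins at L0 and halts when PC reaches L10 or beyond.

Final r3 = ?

#0 sub  r3, r3, r3 ; 0/9/5/0/5/7/7/14
#1 xori  r6, r5, 13 ; 0/9/5/0/5/7/10/14
#2 bne  r1, r3, L6 ; 0/9/5/0/5/7/10/14 ; →target
#3 slti  r1, r4, 12 ; 0/1/5/0/5/7/10/14
#6 beq  r1, r6, L9 ; 0/1/5/0/5/7/10/14 ; →fallthru
#7 sub  r2, r2, r3 ; 0/1/5/0/5/7/10/14
#8 sub  r7, r2, r4 ; 0/1/5/0/5/7/10/0
#9 sub  r3, r1, r0 ; 0/1/5/1/5/7/10/0

1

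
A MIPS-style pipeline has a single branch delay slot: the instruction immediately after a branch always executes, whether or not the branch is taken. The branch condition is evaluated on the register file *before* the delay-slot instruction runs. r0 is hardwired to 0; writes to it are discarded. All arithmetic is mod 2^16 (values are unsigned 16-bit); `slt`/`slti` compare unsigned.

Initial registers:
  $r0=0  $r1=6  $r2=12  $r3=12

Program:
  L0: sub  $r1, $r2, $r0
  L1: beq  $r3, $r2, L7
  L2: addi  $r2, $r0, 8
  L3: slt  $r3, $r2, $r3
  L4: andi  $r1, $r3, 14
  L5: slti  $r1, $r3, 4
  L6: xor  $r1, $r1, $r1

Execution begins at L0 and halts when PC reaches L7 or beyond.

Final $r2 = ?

8

#0 sub  $r1, $r2, $r0 ; 0/12/12/12
#1 beq  $r3, $r2, L7 ; 0/12/12/12 ; →target
#2 addi  $r2, $r0, 8 ; 0/12/8/12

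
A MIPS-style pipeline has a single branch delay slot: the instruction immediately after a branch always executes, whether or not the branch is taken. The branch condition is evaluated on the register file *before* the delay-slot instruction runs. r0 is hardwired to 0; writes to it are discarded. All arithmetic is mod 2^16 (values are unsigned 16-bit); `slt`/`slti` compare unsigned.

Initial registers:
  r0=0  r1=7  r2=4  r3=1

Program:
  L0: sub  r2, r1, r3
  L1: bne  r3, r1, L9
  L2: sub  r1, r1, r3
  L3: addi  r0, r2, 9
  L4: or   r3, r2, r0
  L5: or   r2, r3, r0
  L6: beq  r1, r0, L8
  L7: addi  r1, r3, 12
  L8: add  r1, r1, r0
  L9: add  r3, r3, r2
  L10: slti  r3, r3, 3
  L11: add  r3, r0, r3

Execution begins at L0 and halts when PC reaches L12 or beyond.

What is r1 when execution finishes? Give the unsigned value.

6

PC=0  sub  r2, r1, r3        | r0=0 r1=7 r2=6 r3=1
PC=1  bne  r3, r1, L9        | r0=0 r1=7 r2=6 r3=1  [TAKEN]
PC=2  sub  r1, r1, r3        | r0=0 r1=6 r2=6 r3=1
PC=9  add  r3, r3, r2        | r0=0 r1=6 r2=6 r3=7
PC=10 slti  r3, r3, 3        | r0=0 r1=6 r2=6 r3=0
PC=11 add  r3, r0, r3        | r0=0 r1=6 r2=6 r3=0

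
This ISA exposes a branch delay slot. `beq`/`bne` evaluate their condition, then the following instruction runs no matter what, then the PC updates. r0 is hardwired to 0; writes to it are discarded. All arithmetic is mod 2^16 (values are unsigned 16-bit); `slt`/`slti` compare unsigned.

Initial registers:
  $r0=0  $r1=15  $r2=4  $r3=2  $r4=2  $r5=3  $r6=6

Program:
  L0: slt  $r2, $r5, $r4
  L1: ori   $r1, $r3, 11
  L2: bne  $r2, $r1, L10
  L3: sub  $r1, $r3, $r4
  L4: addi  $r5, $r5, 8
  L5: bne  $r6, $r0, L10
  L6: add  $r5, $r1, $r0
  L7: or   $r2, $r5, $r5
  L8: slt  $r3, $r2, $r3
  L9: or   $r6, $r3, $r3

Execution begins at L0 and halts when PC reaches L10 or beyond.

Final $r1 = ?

[0] slt  $r2, $r5, $r4  →  {$r0:0, $r1:15, $r2:0, $r3:2, $r4:2, $r5:3, $r6:6}
[1] ori   $r1, $r3, 11  →  {$r0:0, $r1:11, $r2:0, $r3:2, $r4:2, $r5:3, $r6:6}
[2] bne  $r2, $r1, L10  →  {$r0:0, $r1:11, $r2:0, $r3:2, $r4:2, $r5:3, $r6:6}  ⟨branch taken⟩
[3] sub  $r1, $r3, $r4  →  {$r0:0, $r1:0, $r2:0, $r3:2, $r4:2, $r5:3, $r6:6}

0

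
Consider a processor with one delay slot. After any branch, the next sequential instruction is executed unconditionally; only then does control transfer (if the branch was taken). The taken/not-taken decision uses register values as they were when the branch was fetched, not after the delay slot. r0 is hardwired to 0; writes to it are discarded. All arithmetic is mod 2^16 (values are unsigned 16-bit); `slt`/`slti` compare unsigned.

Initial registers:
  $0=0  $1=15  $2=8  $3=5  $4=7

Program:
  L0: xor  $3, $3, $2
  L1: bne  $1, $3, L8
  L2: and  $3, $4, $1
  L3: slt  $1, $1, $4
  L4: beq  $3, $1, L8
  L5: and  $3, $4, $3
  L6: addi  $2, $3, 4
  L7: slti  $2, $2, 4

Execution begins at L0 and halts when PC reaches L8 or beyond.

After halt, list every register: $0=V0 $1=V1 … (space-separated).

$0=0 $1=15 $2=8 $3=7 $4=7

#0 xor  $3, $3, $2 ; 0/15/8/13/7
#1 bne  $1, $3, L8 ; 0/15/8/13/7 ; →target
#2 and  $3, $4, $1 ; 0/15/8/7/7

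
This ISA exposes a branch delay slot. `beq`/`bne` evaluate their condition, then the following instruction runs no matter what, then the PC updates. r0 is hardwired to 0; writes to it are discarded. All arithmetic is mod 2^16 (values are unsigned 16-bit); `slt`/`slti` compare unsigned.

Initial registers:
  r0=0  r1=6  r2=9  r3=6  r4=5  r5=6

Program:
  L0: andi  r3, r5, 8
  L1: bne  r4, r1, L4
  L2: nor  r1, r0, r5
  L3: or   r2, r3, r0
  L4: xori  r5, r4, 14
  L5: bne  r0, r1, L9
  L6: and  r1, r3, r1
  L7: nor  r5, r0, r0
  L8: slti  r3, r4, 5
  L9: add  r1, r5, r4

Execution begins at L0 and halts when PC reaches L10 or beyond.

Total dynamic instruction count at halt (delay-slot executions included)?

#0 andi  r3, r5, 8 ; 0/6/9/0/5/6
#1 bne  r4, r1, L4 ; 0/6/9/0/5/6 ; →target
#2 nor  r1, r0, r5 ; 0/65529/9/0/5/6
#4 xori  r5, r4, 14 ; 0/65529/9/0/5/11
#5 bne  r0, r1, L9 ; 0/65529/9/0/5/11 ; →target
#6 and  r1, r3, r1 ; 0/0/9/0/5/11
#9 add  r1, r5, r4 ; 0/16/9/0/5/11

7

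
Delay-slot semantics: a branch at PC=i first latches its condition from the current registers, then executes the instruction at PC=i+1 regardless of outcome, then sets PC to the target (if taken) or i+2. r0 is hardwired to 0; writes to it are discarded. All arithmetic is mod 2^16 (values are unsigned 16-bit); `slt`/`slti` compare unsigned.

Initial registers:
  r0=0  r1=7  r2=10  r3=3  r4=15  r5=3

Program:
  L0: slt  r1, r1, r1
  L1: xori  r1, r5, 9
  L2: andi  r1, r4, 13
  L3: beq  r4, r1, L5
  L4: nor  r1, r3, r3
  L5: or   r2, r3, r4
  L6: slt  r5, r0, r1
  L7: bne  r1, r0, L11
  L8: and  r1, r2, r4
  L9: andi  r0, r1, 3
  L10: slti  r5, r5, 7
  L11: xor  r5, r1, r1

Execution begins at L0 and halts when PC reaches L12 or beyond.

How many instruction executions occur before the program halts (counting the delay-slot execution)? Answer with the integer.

PC=0  slt  r1, r1, r1        | r0=0 r1=0 r2=10 r3=3 r4=15 r5=3
PC=1  xori  r1, r5, 9        | r0=0 r1=10 r2=10 r3=3 r4=15 r5=3
PC=2  andi  r1, r4, 13       | r0=0 r1=13 r2=10 r3=3 r4=15 r5=3
PC=3  beq  r4, r1, L5        | r0=0 r1=13 r2=10 r3=3 r4=15 r5=3  [not taken]
PC=4  nor  r1, r3, r3        | r0=0 r1=65532 r2=10 r3=3 r4=15 r5=3
PC=5  or   r2, r3, r4        | r0=0 r1=65532 r2=15 r3=3 r4=15 r5=3
PC=6  slt  r5, r0, r1        | r0=0 r1=65532 r2=15 r3=3 r4=15 r5=1
PC=7  bne  r1, r0, L11       | r0=0 r1=65532 r2=15 r3=3 r4=15 r5=1  [TAKEN]
PC=8  and  r1, r2, r4        | r0=0 r1=15 r2=15 r3=3 r4=15 r5=1
PC=11 xor  r5, r1, r1        | r0=0 r1=15 r2=15 r3=3 r4=15 r5=0

10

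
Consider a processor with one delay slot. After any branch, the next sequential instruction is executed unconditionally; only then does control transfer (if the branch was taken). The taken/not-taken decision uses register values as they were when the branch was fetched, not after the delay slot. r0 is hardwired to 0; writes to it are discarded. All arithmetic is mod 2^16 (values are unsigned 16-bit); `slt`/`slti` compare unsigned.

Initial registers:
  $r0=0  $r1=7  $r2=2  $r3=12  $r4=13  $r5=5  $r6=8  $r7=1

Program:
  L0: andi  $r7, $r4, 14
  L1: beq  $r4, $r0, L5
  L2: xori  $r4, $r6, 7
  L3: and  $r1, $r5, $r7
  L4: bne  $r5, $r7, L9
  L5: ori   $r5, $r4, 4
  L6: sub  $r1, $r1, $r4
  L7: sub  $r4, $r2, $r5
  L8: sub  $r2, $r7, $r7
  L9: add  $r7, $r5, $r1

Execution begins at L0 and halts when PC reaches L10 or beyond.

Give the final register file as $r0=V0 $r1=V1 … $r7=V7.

PC=0  andi  $r7, $r4, 14     | $r0=0 $r1=7 $r2=2 $r3=12 $r4=13 $r5=5 $r6=8 $r7=12
PC=1  beq  $r4, $r0, L5      | $r0=0 $r1=7 $r2=2 $r3=12 $r4=13 $r5=5 $r6=8 $r7=12  [not taken]
PC=2  xori  $r4, $r6, 7      | $r0=0 $r1=7 $r2=2 $r3=12 $r4=15 $r5=5 $r6=8 $r7=12
PC=3  and  $r1, $r5, $r7     | $r0=0 $r1=4 $r2=2 $r3=12 $r4=15 $r5=5 $r6=8 $r7=12
PC=4  bne  $r5, $r7, L9      | $r0=0 $r1=4 $r2=2 $r3=12 $r4=15 $r5=5 $r6=8 $r7=12  [TAKEN]
PC=5  ori   $r5, $r4, 4      | $r0=0 $r1=4 $r2=2 $r3=12 $r4=15 $r5=15 $r6=8 $r7=12
PC=9  add  $r7, $r5, $r1     | $r0=0 $r1=4 $r2=2 $r3=12 $r4=15 $r5=15 $r6=8 $r7=19

$r0=0 $r1=4 $r2=2 $r3=12 $r4=15 $r5=15 $r6=8 $r7=19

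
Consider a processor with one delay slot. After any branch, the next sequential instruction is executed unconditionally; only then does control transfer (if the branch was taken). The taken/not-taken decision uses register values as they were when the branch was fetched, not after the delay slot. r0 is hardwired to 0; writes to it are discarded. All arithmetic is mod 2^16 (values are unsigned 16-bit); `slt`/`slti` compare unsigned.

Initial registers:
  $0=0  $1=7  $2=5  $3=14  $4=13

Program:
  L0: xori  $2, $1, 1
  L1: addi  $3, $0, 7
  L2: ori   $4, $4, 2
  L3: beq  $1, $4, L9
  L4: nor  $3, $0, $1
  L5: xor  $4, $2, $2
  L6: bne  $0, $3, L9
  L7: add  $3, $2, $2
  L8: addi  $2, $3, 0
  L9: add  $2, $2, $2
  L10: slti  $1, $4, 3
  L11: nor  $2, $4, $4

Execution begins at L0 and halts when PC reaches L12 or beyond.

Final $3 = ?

12

PC=0  xori  $2, $1, 1        | $0=0 $1=7 $2=6 $3=14 $4=13
PC=1  addi  $3, $0, 7        | $0=0 $1=7 $2=6 $3=7 $4=13
PC=2  ori   $4, $4, 2        | $0=0 $1=7 $2=6 $3=7 $4=15
PC=3  beq  $1, $4, L9        | $0=0 $1=7 $2=6 $3=7 $4=15  [not taken]
PC=4  nor  $3, $0, $1        | $0=0 $1=7 $2=6 $3=65528 $4=15
PC=5  xor  $4, $2, $2        | $0=0 $1=7 $2=6 $3=65528 $4=0
PC=6  bne  $0, $3, L9        | $0=0 $1=7 $2=6 $3=65528 $4=0  [TAKEN]
PC=7  add  $3, $2, $2        | $0=0 $1=7 $2=6 $3=12 $4=0
PC=9  add  $2, $2, $2        | $0=0 $1=7 $2=12 $3=12 $4=0
PC=10 slti  $1, $4, 3        | $0=0 $1=1 $2=12 $3=12 $4=0
PC=11 nor  $2, $4, $4        | $0=0 $1=1 $2=65535 $3=12 $4=0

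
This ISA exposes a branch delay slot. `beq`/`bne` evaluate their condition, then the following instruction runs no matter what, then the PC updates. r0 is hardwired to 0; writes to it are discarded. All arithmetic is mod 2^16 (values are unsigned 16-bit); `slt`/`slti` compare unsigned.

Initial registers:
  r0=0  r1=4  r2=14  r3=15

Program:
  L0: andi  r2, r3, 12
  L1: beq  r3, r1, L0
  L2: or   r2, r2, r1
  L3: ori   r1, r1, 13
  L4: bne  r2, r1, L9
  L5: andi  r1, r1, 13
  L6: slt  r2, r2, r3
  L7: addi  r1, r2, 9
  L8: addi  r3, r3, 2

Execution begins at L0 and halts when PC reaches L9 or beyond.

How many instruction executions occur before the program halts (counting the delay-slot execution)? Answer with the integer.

6

PC=0  andi  r2, r3, 12       | r0=0 r1=4 r2=12 r3=15
PC=1  beq  r3, r1, L0        | r0=0 r1=4 r2=12 r3=15  [not taken]
PC=2  or   r2, r2, r1        | r0=0 r1=4 r2=12 r3=15
PC=3  ori   r1, r1, 13       | r0=0 r1=13 r2=12 r3=15
PC=4  bne  r2, r1, L9        | r0=0 r1=13 r2=12 r3=15  [TAKEN]
PC=5  andi  r1, r1, 13       | r0=0 r1=13 r2=12 r3=15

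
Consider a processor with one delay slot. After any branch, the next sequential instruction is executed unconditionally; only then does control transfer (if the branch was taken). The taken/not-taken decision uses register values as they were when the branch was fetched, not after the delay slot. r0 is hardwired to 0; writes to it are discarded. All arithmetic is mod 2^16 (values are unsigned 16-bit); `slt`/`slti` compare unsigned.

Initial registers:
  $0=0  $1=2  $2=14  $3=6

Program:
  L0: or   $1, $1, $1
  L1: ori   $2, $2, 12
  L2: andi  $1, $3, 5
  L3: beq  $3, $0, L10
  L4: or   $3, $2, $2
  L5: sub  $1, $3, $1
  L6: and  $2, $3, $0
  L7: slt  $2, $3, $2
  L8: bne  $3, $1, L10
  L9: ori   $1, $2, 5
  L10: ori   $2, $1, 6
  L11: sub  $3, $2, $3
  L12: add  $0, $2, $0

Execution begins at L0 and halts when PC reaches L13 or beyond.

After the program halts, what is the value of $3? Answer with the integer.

65529

[0] or   $1, $1, $1  →  {$0:0, $1:2, $2:14, $3:6}
[1] ori   $2, $2, 12  →  {$0:0, $1:2, $2:14, $3:6}
[2] andi  $1, $3, 5  →  {$0:0, $1:4, $2:14, $3:6}
[3] beq  $3, $0, L10  →  {$0:0, $1:4, $2:14, $3:6}  ⟨branch fallthrough⟩
[4] or   $3, $2, $2  →  {$0:0, $1:4, $2:14, $3:14}
[5] sub  $1, $3, $1  →  {$0:0, $1:10, $2:14, $3:14}
[6] and  $2, $3, $0  →  {$0:0, $1:10, $2:0, $3:14}
[7] slt  $2, $3, $2  →  {$0:0, $1:10, $2:0, $3:14}
[8] bne  $3, $1, L10  →  {$0:0, $1:10, $2:0, $3:14}  ⟨branch taken⟩
[9] ori   $1, $2, 5  →  {$0:0, $1:5, $2:0, $3:14}
[10] ori   $2, $1, 6  →  {$0:0, $1:5, $2:7, $3:14}
[11] sub  $3, $2, $3  →  {$0:0, $1:5, $2:7, $3:65529}
[12] add  $0, $2, $0  →  {$0:0, $1:5, $2:7, $3:65529}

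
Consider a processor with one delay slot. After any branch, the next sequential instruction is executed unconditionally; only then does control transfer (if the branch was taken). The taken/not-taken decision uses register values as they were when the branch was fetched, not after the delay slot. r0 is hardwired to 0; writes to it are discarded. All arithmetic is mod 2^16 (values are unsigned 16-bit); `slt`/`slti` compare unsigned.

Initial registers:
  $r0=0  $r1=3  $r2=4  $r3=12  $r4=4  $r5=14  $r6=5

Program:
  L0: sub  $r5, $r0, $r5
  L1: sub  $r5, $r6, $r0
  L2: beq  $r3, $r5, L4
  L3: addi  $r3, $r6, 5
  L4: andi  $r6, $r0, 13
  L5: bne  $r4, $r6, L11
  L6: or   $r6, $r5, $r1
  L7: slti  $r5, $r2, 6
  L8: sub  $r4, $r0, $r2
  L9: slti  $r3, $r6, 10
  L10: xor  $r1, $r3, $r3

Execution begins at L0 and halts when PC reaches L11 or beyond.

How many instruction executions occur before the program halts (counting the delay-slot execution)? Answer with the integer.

7

[0] sub  $r5, $r0, $r5  →  {$r0:0, $r1:3, $r2:4, $r3:12, $r4:4, $r5:65522, $r6:5}
[1] sub  $r5, $r6, $r0  →  {$r0:0, $r1:3, $r2:4, $r3:12, $r4:4, $r5:5, $r6:5}
[2] beq  $r3, $r5, L4  →  {$r0:0, $r1:3, $r2:4, $r3:12, $r4:4, $r5:5, $r6:5}  ⟨branch fallthrough⟩
[3] addi  $r3, $r6, 5  →  {$r0:0, $r1:3, $r2:4, $r3:10, $r4:4, $r5:5, $r6:5}
[4] andi  $r6, $r0, 13  →  {$r0:0, $r1:3, $r2:4, $r3:10, $r4:4, $r5:5, $r6:0}
[5] bne  $r4, $r6, L11  →  {$r0:0, $r1:3, $r2:4, $r3:10, $r4:4, $r5:5, $r6:0}  ⟨branch taken⟩
[6] or   $r6, $r5, $r1  →  {$r0:0, $r1:3, $r2:4, $r3:10, $r4:4, $r5:5, $r6:7}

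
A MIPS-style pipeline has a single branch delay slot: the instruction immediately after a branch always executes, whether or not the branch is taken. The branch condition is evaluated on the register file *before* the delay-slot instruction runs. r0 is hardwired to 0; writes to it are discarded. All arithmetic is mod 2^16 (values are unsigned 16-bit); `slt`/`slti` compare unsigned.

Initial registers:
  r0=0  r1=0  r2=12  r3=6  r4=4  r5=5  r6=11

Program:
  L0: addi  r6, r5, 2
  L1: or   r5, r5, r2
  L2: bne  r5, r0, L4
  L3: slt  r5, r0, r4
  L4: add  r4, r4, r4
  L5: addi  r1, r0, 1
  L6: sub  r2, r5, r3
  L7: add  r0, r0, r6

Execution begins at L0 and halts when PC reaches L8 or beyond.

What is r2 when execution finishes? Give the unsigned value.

[0] addi  r6, r5, 2  →  {r0:0, r1:0, r2:12, r3:6, r4:4, r5:5, r6:7}
[1] or   r5, r5, r2  →  {r0:0, r1:0, r2:12, r3:6, r4:4, r5:13, r6:7}
[2] bne  r5, r0, L4  →  {r0:0, r1:0, r2:12, r3:6, r4:4, r5:13, r6:7}  ⟨branch taken⟩
[3] slt  r5, r0, r4  →  {r0:0, r1:0, r2:12, r3:6, r4:4, r5:1, r6:7}
[4] add  r4, r4, r4  →  {r0:0, r1:0, r2:12, r3:6, r4:8, r5:1, r6:7}
[5] addi  r1, r0, 1  →  {r0:0, r1:1, r2:12, r3:6, r4:8, r5:1, r6:7}
[6] sub  r2, r5, r3  →  {r0:0, r1:1, r2:65531, r3:6, r4:8, r5:1, r6:7}
[7] add  r0, r0, r6  →  {r0:0, r1:1, r2:65531, r3:6, r4:8, r5:1, r6:7}

65531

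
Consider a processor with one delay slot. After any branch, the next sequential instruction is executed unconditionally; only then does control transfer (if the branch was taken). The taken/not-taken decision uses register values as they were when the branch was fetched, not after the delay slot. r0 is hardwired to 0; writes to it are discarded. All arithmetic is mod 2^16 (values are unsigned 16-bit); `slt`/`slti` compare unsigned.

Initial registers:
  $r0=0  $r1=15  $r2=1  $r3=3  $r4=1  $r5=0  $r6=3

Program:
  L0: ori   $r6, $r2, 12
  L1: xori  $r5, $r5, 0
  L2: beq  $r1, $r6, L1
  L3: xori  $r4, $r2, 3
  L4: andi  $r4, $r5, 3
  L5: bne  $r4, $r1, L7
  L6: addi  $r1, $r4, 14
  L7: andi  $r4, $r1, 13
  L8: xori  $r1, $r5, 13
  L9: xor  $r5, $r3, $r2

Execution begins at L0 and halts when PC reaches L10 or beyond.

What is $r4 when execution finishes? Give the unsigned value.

12

  step pc=0: ori   $r6, $r2, 12  regs=(0,15,1,3,1,0,13)
  step pc=1: xori  $r5, $r5, 0  regs=(0,15,1,3,1,0,13)
  step pc=2: beq  $r1, $r6, L1  cond=F  regs=(0,15,1,3,1,0,13)
  step pc=3: xori  $r4, $r2, 3  regs=(0,15,1,3,2,0,13)
  step pc=4: andi  $r4, $r5, 3  regs=(0,15,1,3,0,0,13)
  step pc=5: bne  $r4, $r1, L7  cond=T  regs=(0,15,1,3,0,0,13)
  step pc=6: addi  $r1, $r4, 14  regs=(0,14,1,3,0,0,13)
  step pc=7: andi  $r4, $r1, 13  regs=(0,14,1,3,12,0,13)
  step pc=8: xori  $r1, $r5, 13  regs=(0,13,1,3,12,0,13)
  step pc=9: xor  $r5, $r3, $r2  regs=(0,13,1,3,12,2,13)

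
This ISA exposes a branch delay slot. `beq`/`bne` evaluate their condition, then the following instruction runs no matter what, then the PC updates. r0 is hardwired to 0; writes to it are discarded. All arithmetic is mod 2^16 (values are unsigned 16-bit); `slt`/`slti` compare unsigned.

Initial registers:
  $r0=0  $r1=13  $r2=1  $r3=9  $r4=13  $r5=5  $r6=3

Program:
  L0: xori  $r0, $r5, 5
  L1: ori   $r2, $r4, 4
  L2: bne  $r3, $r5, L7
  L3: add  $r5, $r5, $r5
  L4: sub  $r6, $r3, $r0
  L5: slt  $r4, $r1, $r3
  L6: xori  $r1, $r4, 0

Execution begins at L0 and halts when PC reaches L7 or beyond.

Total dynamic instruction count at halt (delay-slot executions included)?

4

PC=0  xori  $r0, $r5, 5      | $r0=0 $r1=13 $r2=1 $r3=9 $r4=13 $r5=5 $r6=3
PC=1  ori   $r2, $r4, 4      | $r0=0 $r1=13 $r2=13 $r3=9 $r4=13 $r5=5 $r6=3
PC=2  bne  $r3, $r5, L7      | $r0=0 $r1=13 $r2=13 $r3=9 $r4=13 $r5=5 $r6=3  [TAKEN]
PC=3  add  $r5, $r5, $r5     | $r0=0 $r1=13 $r2=13 $r3=9 $r4=13 $r5=10 $r6=3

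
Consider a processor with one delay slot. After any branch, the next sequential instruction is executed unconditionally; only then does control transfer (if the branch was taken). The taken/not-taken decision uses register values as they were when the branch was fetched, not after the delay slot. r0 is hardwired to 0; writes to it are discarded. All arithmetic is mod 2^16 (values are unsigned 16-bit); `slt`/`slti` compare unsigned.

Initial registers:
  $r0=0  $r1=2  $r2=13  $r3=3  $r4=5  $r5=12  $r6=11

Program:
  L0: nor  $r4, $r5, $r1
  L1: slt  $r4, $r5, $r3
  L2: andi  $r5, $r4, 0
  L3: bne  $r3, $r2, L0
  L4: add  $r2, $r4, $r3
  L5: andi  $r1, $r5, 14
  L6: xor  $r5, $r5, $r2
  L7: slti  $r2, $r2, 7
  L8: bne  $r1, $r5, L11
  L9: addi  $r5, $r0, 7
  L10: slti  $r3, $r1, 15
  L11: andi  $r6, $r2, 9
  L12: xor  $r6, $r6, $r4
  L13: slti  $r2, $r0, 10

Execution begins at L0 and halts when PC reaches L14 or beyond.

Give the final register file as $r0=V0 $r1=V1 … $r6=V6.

[0] nor  $r4, $r5, $r1  →  {$r0:0, $r1:2, $r2:13, $r3:3, $r4:65521, $r5:12, $r6:11}
[1] slt  $r4, $r5, $r3  →  {$r0:0, $r1:2, $r2:13, $r3:3, $r4:0, $r5:12, $r6:11}
[2] andi  $r5, $r4, 0  →  {$r0:0, $r1:2, $r2:13, $r3:3, $r4:0, $r5:0, $r6:11}
[3] bne  $r3, $r2, L0  →  {$r0:0, $r1:2, $r2:13, $r3:3, $r4:0, $r5:0, $r6:11}  ⟨branch taken⟩
[4] add  $r2, $r4, $r3  →  {$r0:0, $r1:2, $r2:3, $r3:3, $r4:0, $r5:0, $r6:11}
[0] nor  $r4, $r5, $r1  →  {$r0:0, $r1:2, $r2:3, $r3:3, $r4:65533, $r5:0, $r6:11}
[1] slt  $r4, $r5, $r3  →  {$r0:0, $r1:2, $r2:3, $r3:3, $r4:1, $r5:0, $r6:11}
[2] andi  $r5, $r4, 0  →  {$r0:0, $r1:2, $r2:3, $r3:3, $r4:1, $r5:0, $r6:11}
[3] bne  $r3, $r2, L0  →  {$r0:0, $r1:2, $r2:3, $r3:3, $r4:1, $r5:0, $r6:11}  ⟨branch fallthrough⟩
[4] add  $r2, $r4, $r3  →  {$r0:0, $r1:2, $r2:4, $r3:3, $r4:1, $r5:0, $r6:11}
[5] andi  $r1, $r5, 14  →  {$r0:0, $r1:0, $r2:4, $r3:3, $r4:1, $r5:0, $r6:11}
[6] xor  $r5, $r5, $r2  →  {$r0:0, $r1:0, $r2:4, $r3:3, $r4:1, $r5:4, $r6:11}
[7] slti  $r2, $r2, 7  →  {$r0:0, $r1:0, $r2:1, $r3:3, $r4:1, $r5:4, $r6:11}
[8] bne  $r1, $r5, L11  →  {$r0:0, $r1:0, $r2:1, $r3:3, $r4:1, $r5:4, $r6:11}  ⟨branch taken⟩
[9] addi  $r5, $r0, 7  →  {$r0:0, $r1:0, $r2:1, $r3:3, $r4:1, $r5:7, $r6:11}
[11] andi  $r6, $r2, 9  →  {$r0:0, $r1:0, $r2:1, $r3:3, $r4:1, $r5:7, $r6:1}
[12] xor  $r6, $r6, $r4  →  {$r0:0, $r1:0, $r2:1, $r3:3, $r4:1, $r5:7, $r6:0}
[13] slti  $r2, $r0, 10  →  {$r0:0, $r1:0, $r2:1, $r3:3, $r4:1, $r5:7, $r6:0}

$r0=0 $r1=0 $r2=1 $r3=3 $r4=1 $r5=7 $r6=0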